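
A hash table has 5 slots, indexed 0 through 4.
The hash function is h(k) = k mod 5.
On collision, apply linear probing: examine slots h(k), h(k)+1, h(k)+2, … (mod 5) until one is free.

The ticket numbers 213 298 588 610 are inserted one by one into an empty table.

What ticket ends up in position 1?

213 hashes to 3; slot 3 is free -> place at 3.
298 hashes to 3; 3 taken -> place at 4.
588 hashes to 3; 3,4 taken -> place at 0.
610 hashes to 0; 0 taken -> place at 1.
Table: [588, 610, ., 213, 298]

610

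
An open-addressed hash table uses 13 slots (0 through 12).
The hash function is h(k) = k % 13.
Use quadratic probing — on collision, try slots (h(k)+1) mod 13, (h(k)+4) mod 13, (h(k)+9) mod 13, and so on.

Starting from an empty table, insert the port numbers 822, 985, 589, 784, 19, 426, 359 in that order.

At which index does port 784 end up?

5

822: h=3 => slot 3
985: h=10 => slot 10
589: h=4 => slot 4
784: h=4, probe 4,5 => slot 5
19: h=6 => slot 6
426: h=10, probe 10,11 => slot 11
359: h=8 => slot 8
Table: [_, _, _, 822, 589, 784, 19, _, 359, _, 985, 426, _]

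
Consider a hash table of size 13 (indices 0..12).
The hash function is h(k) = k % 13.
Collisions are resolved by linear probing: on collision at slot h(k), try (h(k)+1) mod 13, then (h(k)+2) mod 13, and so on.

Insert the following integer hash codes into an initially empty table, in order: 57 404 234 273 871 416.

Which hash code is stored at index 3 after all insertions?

871

57 hashes to 5; slot 5 is free → place at 5.
404 hashes to 1; slot 1 is free → place at 1.
234 hashes to 0; slot 0 is free → place at 0.
273 hashes to 0; 0,1 taken → place at 2.
871 hashes to 0; 0,1,2 taken → place at 3.
416 hashes to 0; 0,1,2,3 taken → place at 4.
Table: [234, 404, 273, 871, 416, 57, ∅, ∅, ∅, ∅, ∅, ∅, ∅]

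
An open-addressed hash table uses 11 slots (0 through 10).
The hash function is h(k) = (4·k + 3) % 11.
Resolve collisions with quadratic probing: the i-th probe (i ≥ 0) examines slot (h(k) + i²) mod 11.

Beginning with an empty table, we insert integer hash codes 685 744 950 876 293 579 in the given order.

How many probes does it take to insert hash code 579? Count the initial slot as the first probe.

685: h=4 -> slot 4
744: h=9 -> slot 9
950: h=8 -> slot 8
876: h=9, probe 9,10 -> slot 10
293: h=9, probe 9,10,2 -> slot 2
579: h=9, probe 9,10,2,7 -> slot 7
Table: [., ., 293, ., 685, ., ., 579, 950, 744, 876]

4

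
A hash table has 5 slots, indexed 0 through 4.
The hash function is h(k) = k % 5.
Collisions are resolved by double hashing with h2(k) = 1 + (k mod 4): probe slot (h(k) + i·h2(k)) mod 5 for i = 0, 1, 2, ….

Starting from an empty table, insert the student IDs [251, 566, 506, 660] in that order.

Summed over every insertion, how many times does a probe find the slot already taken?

3

251 hashes to 1; slot 1 is free -> place at 1.
566 hashes to 1, h2=3; 1 taken -> place at 4.
506 hashes to 1, h2=3; 1,4 taken -> place at 2.
660 hashes to 0; slot 0 is free -> place at 0.
Table: [660, 251, 506, ∅, 566]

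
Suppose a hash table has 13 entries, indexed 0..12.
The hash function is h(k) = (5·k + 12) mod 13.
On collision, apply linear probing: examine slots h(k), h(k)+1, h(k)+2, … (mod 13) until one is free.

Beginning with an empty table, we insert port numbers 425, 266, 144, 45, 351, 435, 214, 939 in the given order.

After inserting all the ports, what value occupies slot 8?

214

Insert 425: h=5, slot 5 empty → index 5.
Insert 266: h=3, slot 3 empty → index 3.
Insert 144: h=4, slot 4 empty → index 4.
Insert 45: h=3, slots 3,4,5 occupied → index 6.
Insert 351: h=12, slot 12 empty → index 12.
Insert 435: h=3, slots 3,4,5,6 occupied → index 7.
Insert 214: h=3, slots 3,4,5,6,7 occupied → index 8.
Insert 939: h=1, slot 1 empty → index 1.
Table: [—, 939, —, 266, 144, 425, 45, 435, 214, —, —, —, 351]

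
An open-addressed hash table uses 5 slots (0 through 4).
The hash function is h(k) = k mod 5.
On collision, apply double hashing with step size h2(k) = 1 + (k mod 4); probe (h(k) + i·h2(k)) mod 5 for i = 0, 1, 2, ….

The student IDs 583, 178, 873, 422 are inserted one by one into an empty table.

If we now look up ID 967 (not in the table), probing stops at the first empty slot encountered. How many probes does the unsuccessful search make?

4

583: h=3 -> slot 3
178: h=3, h2=3, probe 3,1 -> slot 1
873: h=3, h2=2, probe 3,0 -> slot 0
422: h=2 -> slot 2
Table: [873, 178, 422, 583, .]
Lookup 967: h=2, h2=4, probe 2,1,0,4 → slot 4 empty, not found.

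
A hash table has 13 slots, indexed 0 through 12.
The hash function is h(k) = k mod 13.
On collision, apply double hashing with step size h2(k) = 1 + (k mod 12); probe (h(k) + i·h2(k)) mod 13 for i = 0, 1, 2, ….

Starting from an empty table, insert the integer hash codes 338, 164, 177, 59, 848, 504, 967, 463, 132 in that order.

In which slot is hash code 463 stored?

6

Insert 338: h=0, slot 0 empty => index 0.
Insert 164: h=8, slot 8 empty => index 8.
Insert 177: h=8, h2=10, slot 8 occupied => index 5.
Insert 59: h=7, slot 7 empty => index 7.
Insert 848: h=3, slot 3 empty => index 3.
Insert 504: h=10, slot 10 empty => index 10.
Insert 967: h=5, h2=8, slots 5,0,8,3 occupied => index 11.
Insert 463: h=8, h2=8, slots 8,3,11 occupied => index 6.
Insert 132: h=2, slot 2 empty => index 2.
Table: [338, -, 132, 848, -, 177, 463, 59, 164, -, 504, 967, -]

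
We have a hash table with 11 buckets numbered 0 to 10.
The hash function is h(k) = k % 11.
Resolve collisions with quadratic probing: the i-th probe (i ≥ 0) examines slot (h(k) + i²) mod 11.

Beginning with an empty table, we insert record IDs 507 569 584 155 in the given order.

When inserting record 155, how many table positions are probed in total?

507 hashes to 1; slot 1 is free -> place at 1.
569 hashes to 8; slot 8 is free -> place at 8.
584 hashes to 1; 1 taken -> place at 2.
155 hashes to 1; 1,2 taken -> place at 5.
Table: [—, 507, 584, —, —, 155, —, —, 569, —, —]

3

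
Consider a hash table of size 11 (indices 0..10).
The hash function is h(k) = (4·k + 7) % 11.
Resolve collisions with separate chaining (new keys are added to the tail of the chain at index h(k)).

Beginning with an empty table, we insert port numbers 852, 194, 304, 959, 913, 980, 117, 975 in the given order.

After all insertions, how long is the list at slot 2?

852 -> bucket 5
194 -> bucket 2
304 -> bucket 2 (collision)
959 -> bucket 4
913 -> bucket 7
980 -> bucket 0
117 -> bucket 2 (collision)
975 -> bucket 2 (collision)
Final buckets:
0: 980
1: _
2: 194 -> 304 -> 117 -> 975
3: _
4: 959
5: 852
6: _
7: 913
8: _
9: _
10: _

4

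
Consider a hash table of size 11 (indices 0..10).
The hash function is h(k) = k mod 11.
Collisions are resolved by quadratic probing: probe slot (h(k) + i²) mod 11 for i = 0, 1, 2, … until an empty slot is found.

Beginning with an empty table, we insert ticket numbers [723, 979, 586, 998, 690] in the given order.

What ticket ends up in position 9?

998

723: h=8 => slot 8
979: h=0 => slot 0
586: h=3 => slot 3
998: h=8, probe 8,9 => slot 9
690: h=8, probe 8,9,1 => slot 1
Table: [979, 690, -, 586, -, -, -, -, 723, 998, -]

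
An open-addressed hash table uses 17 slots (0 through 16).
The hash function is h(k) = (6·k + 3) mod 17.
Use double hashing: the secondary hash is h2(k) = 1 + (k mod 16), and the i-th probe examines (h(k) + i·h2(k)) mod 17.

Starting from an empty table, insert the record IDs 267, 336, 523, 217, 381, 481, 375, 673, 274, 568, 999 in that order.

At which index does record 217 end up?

6

267 hashes to 7; slot 7 is free => place at 7.
336 hashes to 13; slot 13 is free => place at 13.
523 hashes to 13, h2=12; 13 taken => place at 8.
217 hashes to 13, h2=10; 13 taken => place at 6.
381 hashes to 11; slot 11 is free => place at 11.
481 hashes to 16; slot 16 is free => place at 16.
375 hashes to 9; slot 9 is free => place at 9.
673 hashes to 12; slot 12 is free => place at 12.
274 hashes to 15; slot 15 is free => place at 15.
568 hashes to 11, h2=9; 11 taken => place at 3.
999 hashes to 13, h2=8; 13 taken => place at 4.
Table: [—, —, —, 568, 999, —, 217, 267, 523, 375, —, 381, 673, 336, —, 274, 481]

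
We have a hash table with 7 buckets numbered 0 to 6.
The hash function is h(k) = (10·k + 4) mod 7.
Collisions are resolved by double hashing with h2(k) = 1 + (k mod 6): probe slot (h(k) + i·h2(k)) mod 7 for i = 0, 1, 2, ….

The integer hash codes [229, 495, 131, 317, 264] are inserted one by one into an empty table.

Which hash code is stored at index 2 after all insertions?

495

229: h=5 → slot 5
495: h=5, h2=4, probe 5,2 → slot 2
131: h=5, h2=6, probe 5,4 → slot 4
317: h=3 → slot 3
264: h=5, h2=1, probe 5,6 → slot 6
Table: [., ., 495, 317, 131, 229, 264]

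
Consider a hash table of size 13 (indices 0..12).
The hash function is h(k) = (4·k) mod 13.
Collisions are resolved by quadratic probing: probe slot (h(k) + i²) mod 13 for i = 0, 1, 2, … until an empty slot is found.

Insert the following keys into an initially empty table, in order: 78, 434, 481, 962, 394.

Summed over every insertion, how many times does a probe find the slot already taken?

3

78: h=0 => slot 0
434: h=7 => slot 7
481: h=0, probe 0,1 => slot 1
962: h=0, probe 0,1,4 => slot 4
394: h=3 => slot 3
Table: [78, 481, -, 394, 962, -, -, 434, -, -, -, -, -]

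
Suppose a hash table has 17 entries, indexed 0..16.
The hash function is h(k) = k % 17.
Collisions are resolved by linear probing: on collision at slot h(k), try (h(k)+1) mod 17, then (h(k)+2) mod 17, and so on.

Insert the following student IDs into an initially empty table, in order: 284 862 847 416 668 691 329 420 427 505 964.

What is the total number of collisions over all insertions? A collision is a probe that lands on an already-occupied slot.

13

284 hashes to 12; slot 12 is free → place at 12.
862 hashes to 12; 12 taken → place at 13.
847 hashes to 14; slot 14 is free → place at 14.
416 hashes to 8; slot 8 is free → place at 8.
668 hashes to 5; slot 5 is free → place at 5.
691 hashes to 11; slot 11 is free → place at 11.
329 hashes to 6; slot 6 is free → place at 6.
420 hashes to 12; 12,13,14 taken → place at 15.
427 hashes to 2; slot 2 is free → place at 2.
505 hashes to 12; 12,13,14,15 taken → place at 16.
964 hashes to 12; 12,13,14,15,16 taken → place at 0.
Table: [964, ., 427, ., ., 668, 329, ., 416, ., ., 691, 284, 862, 847, 420, 505]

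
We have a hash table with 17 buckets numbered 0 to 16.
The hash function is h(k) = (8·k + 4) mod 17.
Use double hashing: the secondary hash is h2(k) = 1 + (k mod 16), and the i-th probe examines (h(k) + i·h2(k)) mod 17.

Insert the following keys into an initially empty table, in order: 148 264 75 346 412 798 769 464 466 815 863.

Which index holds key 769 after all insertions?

4

148 hashes to 15; slot 15 is free -> place at 15.
264 hashes to 8; slot 8 is free -> place at 8.
75 hashes to 9; slot 9 is free -> place at 9.
346 hashes to 1; slot 1 is free -> place at 1.
412 hashes to 2; slot 2 is free -> place at 2.
798 hashes to 13; slot 13 is free -> place at 13.
769 hashes to 2, h2=2; 2 taken -> place at 4.
464 hashes to 10; slot 10 is free -> place at 10.
466 hashes to 9, h2=3; 9 taken -> place at 12.
815 hashes to 13, h2=16; 13,12 taken -> place at 11.
863 hashes to 6; slot 6 is free -> place at 6.
Table: [∅, 346, 412, ∅, 769, ∅, 863, ∅, 264, 75, 464, 815, 466, 798, ∅, 148, ∅]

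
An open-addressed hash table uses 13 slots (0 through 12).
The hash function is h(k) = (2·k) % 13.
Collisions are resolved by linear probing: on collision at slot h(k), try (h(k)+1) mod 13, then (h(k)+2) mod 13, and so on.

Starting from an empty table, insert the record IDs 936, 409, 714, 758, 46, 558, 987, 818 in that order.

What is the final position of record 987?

936 hashes to 0; slot 0 is free -> place at 0.
409 hashes to 12; slot 12 is free -> place at 12.
714 hashes to 11; slot 11 is free -> place at 11.
758 hashes to 8; slot 8 is free -> place at 8.
46 hashes to 1; slot 1 is free -> place at 1.
558 hashes to 11; 11,12,0,1 taken -> place at 2.
987 hashes to 11; 11,12,0,1,2 taken -> place at 3.
818 hashes to 11; 11,12,0,1,2,3 taken -> place at 4.
Table: [936, 46, 558, 987, 818, —, —, —, 758, —, —, 714, 409]

3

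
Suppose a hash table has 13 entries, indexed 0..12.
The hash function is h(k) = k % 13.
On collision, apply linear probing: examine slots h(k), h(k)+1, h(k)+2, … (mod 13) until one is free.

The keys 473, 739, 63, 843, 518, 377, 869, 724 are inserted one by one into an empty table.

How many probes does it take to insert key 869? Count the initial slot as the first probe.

473 hashes to 5; slot 5 is free → place at 5.
739 hashes to 11; slot 11 is free → place at 11.
63 hashes to 11; 11 taken → place at 12.
843 hashes to 11; 11,12 taken → place at 0.
518 hashes to 11; 11,12,0 taken → place at 1.
377 hashes to 0; 0,1 taken → place at 2.
869 hashes to 11; 11,12,0,1,2 taken → place at 3.
724 hashes to 9; slot 9 is free → place at 9.
Table: [843, 518, 377, 869, ∅, 473, ∅, ∅, ∅, 724, ∅, 739, 63]

6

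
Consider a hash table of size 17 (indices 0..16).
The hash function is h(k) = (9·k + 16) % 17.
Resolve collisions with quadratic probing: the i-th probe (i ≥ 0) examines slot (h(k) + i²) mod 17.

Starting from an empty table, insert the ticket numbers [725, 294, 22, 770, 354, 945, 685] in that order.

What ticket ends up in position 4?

945

725: h=13 -> slot 13
294: h=10 -> slot 10
22: h=10, probe 10,11 -> slot 11
770: h=10, probe 10,11,14 -> slot 14
354: h=6 -> slot 6
945: h=4 -> slot 4
685: h=10, probe 10,11,14,2 -> slot 2
Table: [—, —, 685, —, 945, —, 354, —, —, —, 294, 22, —, 725, 770, —, —]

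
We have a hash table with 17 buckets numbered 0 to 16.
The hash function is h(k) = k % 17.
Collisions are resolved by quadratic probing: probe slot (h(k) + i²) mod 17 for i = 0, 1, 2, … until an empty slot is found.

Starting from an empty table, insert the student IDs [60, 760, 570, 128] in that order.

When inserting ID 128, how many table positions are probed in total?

3

60: h=9 -> slot 9
760: h=12 -> slot 12
570: h=9, probe 9,10 -> slot 10
128: h=9, probe 9,10,13 -> slot 13
Table: [—, —, —, —, —, —, —, —, —, 60, 570, —, 760, 128, —, —, —]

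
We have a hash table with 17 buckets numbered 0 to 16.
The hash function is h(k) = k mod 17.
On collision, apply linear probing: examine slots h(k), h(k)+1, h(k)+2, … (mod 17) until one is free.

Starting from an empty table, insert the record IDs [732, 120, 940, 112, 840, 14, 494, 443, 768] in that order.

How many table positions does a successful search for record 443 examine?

4

732 hashes to 1; slot 1 is free => place at 1.
120 hashes to 1; 1 taken => place at 2.
940 hashes to 5; slot 5 is free => place at 5.
112 hashes to 10; slot 10 is free => place at 10.
840 hashes to 7; slot 7 is free => place at 7.
14 hashes to 14; slot 14 is free => place at 14.
494 hashes to 1; 1,2 taken => place at 3.
443 hashes to 1; 1,2,3 taken => place at 4.
768 hashes to 3; 3,4,5 taken => place at 6.
Table: [., 732, 120, 494, 443, 940, 768, 840, ., ., 112, ., ., ., 14, ., .]
Lookup 443: h=1, probe 1,2,3,4 → found at 4.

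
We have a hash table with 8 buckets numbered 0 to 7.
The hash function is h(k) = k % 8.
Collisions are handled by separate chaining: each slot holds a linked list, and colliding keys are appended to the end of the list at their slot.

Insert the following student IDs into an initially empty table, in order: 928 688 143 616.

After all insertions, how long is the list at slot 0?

3

928 → bucket 0
688 → bucket 0 (collision)
143 → bucket 7
616 → bucket 0 (collision)
Final buckets:
0: 928 -> 688 -> 616
1: —
2: —
3: —
4: —
5: —
6: —
7: 143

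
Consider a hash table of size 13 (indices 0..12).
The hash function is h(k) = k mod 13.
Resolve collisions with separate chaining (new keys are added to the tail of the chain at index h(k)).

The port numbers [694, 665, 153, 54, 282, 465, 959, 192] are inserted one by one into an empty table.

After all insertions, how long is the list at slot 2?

2

694 → bucket 5
665 → bucket 2
153 → bucket 10
54 → bucket 2 (collision)
282 → bucket 9
465 → bucket 10 (collision)
959 → bucket 10 (collision)
192 → bucket 10 (collision)
Final buckets:
0: ∅
1: ∅
2: 665 -> 54
3: ∅
4: ∅
5: 694
6: ∅
7: ∅
8: ∅
9: 282
10: 153 -> 465 -> 959 -> 192
11: ∅
12: ∅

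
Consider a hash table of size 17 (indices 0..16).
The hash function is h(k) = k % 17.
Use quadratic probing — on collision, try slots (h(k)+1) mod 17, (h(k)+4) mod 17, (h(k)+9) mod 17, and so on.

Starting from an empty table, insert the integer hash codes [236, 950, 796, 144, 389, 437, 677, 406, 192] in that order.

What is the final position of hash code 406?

7

Insert 236: h=15, slot 15 empty → index 15.
Insert 950: h=15, slot 15 occupied → index 16.
Insert 796: h=14, slot 14 empty → index 14.
Insert 144: h=8, slot 8 empty → index 8.
Insert 389: h=15, slots 15,16 occupied → index 2.
Insert 437: h=12, slot 12 empty → index 12.
Insert 677: h=14, slots 14,15 occupied → index 1.
Insert 406: h=15, slots 15,16,2 occupied → index 7.
Insert 192: h=5, slot 5 empty → index 5.
Table: [., 677, 389, ., ., 192, ., 406, 144, ., ., ., 437, ., 796, 236, 950]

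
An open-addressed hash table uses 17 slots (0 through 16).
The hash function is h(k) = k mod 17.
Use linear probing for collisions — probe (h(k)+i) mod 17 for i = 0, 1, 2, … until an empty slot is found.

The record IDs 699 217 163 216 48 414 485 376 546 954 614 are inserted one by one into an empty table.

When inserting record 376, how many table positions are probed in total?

699: h=2 => slot 2
217: h=13 => slot 13
163: h=10 => slot 10
216: h=12 => slot 12
48: h=14 => slot 14
414: h=6 => slot 6
485: h=9 => slot 9
376: h=2, probe 2,3 => slot 3
546: h=2, probe 2,3,4 => slot 4
954: h=2, probe 2,3,4,5 => slot 5
614: h=2, probe 2,3,4,5,6,7 => slot 7
Table: [-, -, 699, 376, 546, 954, 414, 614, -, 485, 163, -, 216, 217, 48, -, -]

2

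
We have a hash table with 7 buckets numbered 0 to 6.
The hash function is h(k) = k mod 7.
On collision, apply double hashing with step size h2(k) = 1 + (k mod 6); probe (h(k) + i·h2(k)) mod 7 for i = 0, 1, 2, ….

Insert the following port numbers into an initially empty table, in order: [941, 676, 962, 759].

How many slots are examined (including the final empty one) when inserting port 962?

2

Insert 941: h=3, slot 3 empty => index 3.
Insert 676: h=4, slot 4 empty => index 4.
Insert 962: h=3, h2=3, slot 3 occupied => index 6.
Insert 759: h=3, h2=4, slot 3 occupied => index 0.
Table: [759, —, —, 941, 676, —, 962]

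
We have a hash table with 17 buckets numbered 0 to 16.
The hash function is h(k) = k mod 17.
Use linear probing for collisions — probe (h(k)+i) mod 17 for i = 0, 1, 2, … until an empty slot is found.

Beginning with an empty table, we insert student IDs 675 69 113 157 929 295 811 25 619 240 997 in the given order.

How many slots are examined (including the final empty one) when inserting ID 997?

5

675 hashes to 12; slot 12 is free => place at 12.
69 hashes to 1; slot 1 is free => place at 1.
113 hashes to 11; slot 11 is free => place at 11.
157 hashes to 4; slot 4 is free => place at 4.
929 hashes to 11; 11,12 taken => place at 13.
295 hashes to 6; slot 6 is free => place at 6.
811 hashes to 12; 12,13 taken => place at 14.
25 hashes to 8; slot 8 is free => place at 8.
619 hashes to 7; slot 7 is free => place at 7.
240 hashes to 2; slot 2 is free => place at 2.
997 hashes to 11; 11,12,13,14 taken => place at 15.
Table: [_, 69, 240, _, 157, _, 295, 619, 25, _, _, 113, 675, 929, 811, 997, _]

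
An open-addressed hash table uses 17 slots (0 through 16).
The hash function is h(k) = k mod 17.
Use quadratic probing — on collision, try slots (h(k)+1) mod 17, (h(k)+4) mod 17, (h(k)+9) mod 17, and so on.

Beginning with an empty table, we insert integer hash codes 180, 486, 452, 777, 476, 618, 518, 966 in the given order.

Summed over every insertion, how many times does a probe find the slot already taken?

180: h=10 → slot 10
486: h=10, probe 10,11 → slot 11
452: h=10, probe 10,11,14 → slot 14
777: h=12 → slot 12
476: h=0 → slot 0
618: h=6 → slot 6
518: h=8 → slot 8
966: h=14, probe 14,15 → slot 15
Table: [476, -, -, -, -, -, 618, -, 518, -, 180, 486, 777, -, 452, 966, -]

4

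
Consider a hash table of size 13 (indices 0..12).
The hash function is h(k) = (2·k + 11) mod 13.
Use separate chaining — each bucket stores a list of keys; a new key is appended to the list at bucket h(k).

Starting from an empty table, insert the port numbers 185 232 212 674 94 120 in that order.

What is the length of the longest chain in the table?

3

Insert 185: h=4, bucket 4 empty → new chain.
Insert 232: h=7, bucket 7 empty → new chain.
Insert 212: h=6, bucket 6 empty → new chain.
Insert 674: h=7, bucket 7 nonempty → append to chain.
Insert 94: h=4, bucket 4 nonempty → append to chain.
Insert 120: h=4, bucket 4 nonempty → append to chain.
Final buckets:
0: _
1: _
2: _
3: _
4: 185 -> 94 -> 120
5: _
6: 212
7: 232 -> 674
8: _
9: _
10: _
11: _
12: _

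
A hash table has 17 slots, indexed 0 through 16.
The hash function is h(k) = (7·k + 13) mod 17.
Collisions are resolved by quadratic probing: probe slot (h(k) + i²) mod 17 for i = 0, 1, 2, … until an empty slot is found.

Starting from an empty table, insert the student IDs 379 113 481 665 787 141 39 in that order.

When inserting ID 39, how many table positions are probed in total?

379 hashes to 14; slot 14 is free => place at 14.
113 hashes to 5; slot 5 is free => place at 5.
481 hashes to 14; 14 taken => place at 15.
665 hashes to 10; slot 10 is free => place at 10.
787 hashes to 14; 14,15 taken => place at 1.
141 hashes to 14; 14,15,1 taken => place at 6.
39 hashes to 14; 14,15,1,6 taken => place at 13.
Table: [—, 787, —, —, —, 113, 141, —, —, —, 665, —, —, 39, 379, 481, —]

5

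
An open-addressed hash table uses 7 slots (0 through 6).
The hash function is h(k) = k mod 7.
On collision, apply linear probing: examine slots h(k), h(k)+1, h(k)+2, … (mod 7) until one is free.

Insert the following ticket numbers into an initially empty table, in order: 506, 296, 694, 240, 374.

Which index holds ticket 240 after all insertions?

506: h=2 => slot 2
296: h=2, probe 2,3 => slot 3
694: h=1 => slot 1
240: h=2, probe 2,3,4 => slot 4
374: h=3, probe 3,4,5 => slot 5
Table: [∅, 694, 506, 296, 240, 374, ∅]

4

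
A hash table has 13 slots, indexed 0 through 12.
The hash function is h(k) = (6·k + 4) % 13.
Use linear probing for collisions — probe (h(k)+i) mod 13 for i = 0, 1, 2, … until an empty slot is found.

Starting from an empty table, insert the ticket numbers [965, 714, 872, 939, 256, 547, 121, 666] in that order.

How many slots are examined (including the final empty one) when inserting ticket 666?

965: h=9 → slot 9
714: h=11 → slot 11
872: h=10 → slot 10
939: h=9, probe 9,10,11,12 → slot 12
256: h=6 → slot 6
547: h=10, probe 10,11,12,0 → slot 0
121: h=2 → slot 2
666: h=9, probe 9,10,11,12,0,1 → slot 1
Table: [547, 666, 121, ∅, ∅, ∅, 256, ∅, ∅, 965, 872, 714, 939]

6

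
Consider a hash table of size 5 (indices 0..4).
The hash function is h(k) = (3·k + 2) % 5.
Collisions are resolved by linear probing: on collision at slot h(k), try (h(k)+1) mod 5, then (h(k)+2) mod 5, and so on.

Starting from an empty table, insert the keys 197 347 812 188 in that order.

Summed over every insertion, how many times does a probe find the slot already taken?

197 hashes to 3; slot 3 is free → place at 3.
347 hashes to 3; 3 taken → place at 4.
812 hashes to 3; 3,4 taken → place at 0.
188 hashes to 1; slot 1 is free → place at 1.
Table: [812, 188, —, 197, 347]

3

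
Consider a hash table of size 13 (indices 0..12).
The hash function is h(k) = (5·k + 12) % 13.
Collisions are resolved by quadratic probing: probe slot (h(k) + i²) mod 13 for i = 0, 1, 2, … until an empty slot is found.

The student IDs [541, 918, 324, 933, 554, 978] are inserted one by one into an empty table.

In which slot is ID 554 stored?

541: h=0 => slot 0
918: h=0, probe 0,1 => slot 1
324: h=7 => slot 7
933: h=10 => slot 10
554: h=0, probe 0,1,4 => slot 4
978: h=1, probe 1,2 => slot 2
Table: [541, 918, 978, _, 554, _, _, 324, _, _, 933, _, _]

4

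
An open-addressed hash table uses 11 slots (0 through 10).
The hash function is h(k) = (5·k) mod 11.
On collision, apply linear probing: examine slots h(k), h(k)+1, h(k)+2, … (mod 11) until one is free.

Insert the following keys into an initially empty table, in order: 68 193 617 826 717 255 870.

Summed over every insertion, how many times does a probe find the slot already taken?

68 hashes to 10; slot 10 is free => place at 10.
193 hashes to 8; slot 8 is free => place at 8.
617 hashes to 5; slot 5 is free => place at 5.
826 hashes to 5; 5 taken => place at 6.
717 hashes to 10; 10 taken => place at 0.
255 hashes to 10; 10,0 taken => place at 1.
870 hashes to 5; 5,6 taken => place at 7.
Table: [717, 255, —, —, —, 617, 826, 870, 193, —, 68]

6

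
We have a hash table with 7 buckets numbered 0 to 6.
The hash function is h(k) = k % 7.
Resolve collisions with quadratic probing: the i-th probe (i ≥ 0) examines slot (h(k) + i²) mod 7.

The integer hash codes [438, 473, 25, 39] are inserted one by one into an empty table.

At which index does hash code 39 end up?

Insert 438: h=4, slot 4 empty → index 4.
Insert 473: h=4, slot 4 occupied → index 5.
Insert 25: h=4, slots 4,5 occupied → index 1.
Insert 39: h=4, slots 4,5,1 occupied → index 6.
Table: [-, 25, -, -, 438, 473, 39]

6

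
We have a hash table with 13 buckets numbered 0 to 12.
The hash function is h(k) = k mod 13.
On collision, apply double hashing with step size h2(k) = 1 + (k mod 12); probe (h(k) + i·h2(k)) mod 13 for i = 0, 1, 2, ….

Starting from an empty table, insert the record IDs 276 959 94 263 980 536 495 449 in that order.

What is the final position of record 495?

9

276: h=3 -> slot 3
959: h=10 -> slot 10
94: h=3, h2=11, probe 3,1 -> slot 1
263: h=3, h2=12, probe 3,2 -> slot 2
980: h=5 -> slot 5
536: h=3, h2=9, probe 3,12 -> slot 12
495: h=1, h2=4, probe 1,5,9 -> slot 9
449: h=7 -> slot 7
Table: [∅, 94, 263, 276, ∅, 980, ∅, 449, ∅, 495, 959, ∅, 536]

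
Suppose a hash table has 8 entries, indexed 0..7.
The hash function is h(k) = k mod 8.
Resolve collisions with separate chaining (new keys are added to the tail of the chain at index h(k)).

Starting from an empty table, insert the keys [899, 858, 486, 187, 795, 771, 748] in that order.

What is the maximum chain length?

Insert 899: h=3, bucket 3 empty -> new chain.
Insert 858: h=2, bucket 2 empty -> new chain.
Insert 486: h=6, bucket 6 empty -> new chain.
Insert 187: h=3, bucket 3 nonempty -> append to chain.
Insert 795: h=3, bucket 3 nonempty -> append to chain.
Insert 771: h=3, bucket 3 nonempty -> append to chain.
Insert 748: h=4, bucket 4 empty -> new chain.
Final buckets:
0: .
1: .
2: 858
3: 899 -> 187 -> 795 -> 771
4: 748
5: .
6: 486
7: .

4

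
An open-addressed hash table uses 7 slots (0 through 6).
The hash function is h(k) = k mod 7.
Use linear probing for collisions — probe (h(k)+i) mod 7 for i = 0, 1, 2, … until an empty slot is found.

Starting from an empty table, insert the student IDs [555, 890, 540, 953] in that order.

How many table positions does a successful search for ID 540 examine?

555: h=2 → slot 2
890: h=1 → slot 1
540: h=1, probe 1,2,3 → slot 3
953: h=1, probe 1,2,3,4 → slot 4
Table: [—, 890, 555, 540, 953, —, —]
Lookup 540: h=1, probe 1,2,3 → found at 3.

3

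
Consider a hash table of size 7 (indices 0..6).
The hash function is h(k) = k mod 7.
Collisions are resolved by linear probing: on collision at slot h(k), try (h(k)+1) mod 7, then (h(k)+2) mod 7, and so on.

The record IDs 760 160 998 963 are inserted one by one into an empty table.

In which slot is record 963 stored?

760: h=4 → slot 4
160: h=6 → slot 6
998: h=4, probe 4,5 → slot 5
963: h=4, probe 4,5,6,0 → slot 0
Table: [963, _, _, _, 760, 998, 160]

0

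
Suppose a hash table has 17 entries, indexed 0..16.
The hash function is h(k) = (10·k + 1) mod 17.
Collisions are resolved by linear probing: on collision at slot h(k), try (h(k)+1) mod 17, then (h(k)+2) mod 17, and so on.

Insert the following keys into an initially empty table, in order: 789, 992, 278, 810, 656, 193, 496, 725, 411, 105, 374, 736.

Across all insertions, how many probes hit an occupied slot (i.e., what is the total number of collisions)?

789: h=3 => slot 3
992: h=10 => slot 10
278: h=10, probe 10,11 => slot 11
810: h=9 => slot 9
656: h=16 => slot 16
193: h=10, probe 10,11,12 => slot 12
496: h=14 => slot 14
725: h=9, probe 9,10,11,12,13 => slot 13
411: h=14, probe 14,15 => slot 15
105: h=14, probe 14,15,16,0 => slot 0
374: h=1 => slot 1
736: h=0, probe 0,1,2 => slot 2
Table: [105, 374, 736, 789, _, _, _, _, _, 810, 992, 278, 193, 725, 496, 411, 656]

13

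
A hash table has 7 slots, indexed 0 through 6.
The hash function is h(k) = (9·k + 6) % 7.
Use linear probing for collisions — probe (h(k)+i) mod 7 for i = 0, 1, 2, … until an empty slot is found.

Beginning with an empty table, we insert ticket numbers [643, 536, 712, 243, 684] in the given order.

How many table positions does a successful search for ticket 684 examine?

643: h=4 → slot 4
536: h=0 → slot 0
712: h=2 → slot 2
243: h=2, probe 2,3 → slot 3
684: h=2, probe 2,3,4,5 → slot 5
Table: [536, —, 712, 243, 643, 684, —]
Lookup 684: h=2, probe 2,3,4,5 → found at 5.

4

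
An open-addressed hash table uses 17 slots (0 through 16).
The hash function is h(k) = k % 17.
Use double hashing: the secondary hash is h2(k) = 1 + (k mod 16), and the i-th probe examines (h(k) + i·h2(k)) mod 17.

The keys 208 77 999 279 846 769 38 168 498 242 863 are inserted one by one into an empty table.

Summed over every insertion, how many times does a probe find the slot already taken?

Insert 208: h=4, slot 4 empty => index 4.
Insert 77: h=9, slot 9 empty => index 9.
Insert 999: h=13, slot 13 empty => index 13.
Insert 279: h=7, slot 7 empty => index 7.
Insert 846: h=13, h2=15, slot 13 occupied => index 11.
Insert 769: h=4, h2=2, slot 4 occupied => index 6.
Insert 38: h=4, h2=7, slots 4,11 occupied => index 1.
Insert 168: h=15, slot 15 empty => index 15.
Insert 498: h=5, slot 5 empty => index 5.
Insert 242: h=4, h2=3, slots 4,7 occupied => index 10.
Insert 863: h=13, h2=16, slot 13 occupied => index 12.
Table: [-, 38, -, -, 208, 498, 769, 279, -, 77, 242, 846, 863, 999, -, 168, -]

7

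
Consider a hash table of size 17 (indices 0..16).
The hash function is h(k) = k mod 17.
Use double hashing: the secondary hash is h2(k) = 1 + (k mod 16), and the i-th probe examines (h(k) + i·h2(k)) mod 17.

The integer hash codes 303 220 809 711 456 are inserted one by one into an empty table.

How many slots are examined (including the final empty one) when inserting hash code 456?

2

303 hashes to 14; slot 14 is free -> place at 14.
220 hashes to 16; slot 16 is free -> place at 16.
809 hashes to 10; slot 10 is free -> place at 10.
711 hashes to 14, h2=8; 14 taken -> place at 5.
456 hashes to 14, h2=9; 14 taken -> place at 6.
Table: [—, —, —, —, —, 711, 456, —, —, —, 809, —, —, —, 303, —, 220]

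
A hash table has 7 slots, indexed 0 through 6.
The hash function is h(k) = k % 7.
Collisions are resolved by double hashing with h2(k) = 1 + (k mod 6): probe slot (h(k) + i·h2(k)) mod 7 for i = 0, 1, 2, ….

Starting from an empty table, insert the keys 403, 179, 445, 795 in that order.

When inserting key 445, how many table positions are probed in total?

2

Insert 403: h=4, slot 4 empty => index 4.
Insert 179: h=4, h2=6, slot 4 occupied => index 3.
Insert 445: h=4, h2=2, slot 4 occupied => index 6.
Insert 795: h=4, h2=4, slot 4 occupied => index 1.
Table: [_, 795, _, 179, 403, _, 445]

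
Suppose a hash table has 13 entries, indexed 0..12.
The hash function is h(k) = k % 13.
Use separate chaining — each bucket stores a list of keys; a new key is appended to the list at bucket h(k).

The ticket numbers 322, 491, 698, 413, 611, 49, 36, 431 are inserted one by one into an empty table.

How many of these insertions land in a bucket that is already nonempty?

322 → bucket 10
491 → bucket 10 (collision)
698 → bucket 9
413 → bucket 10 (collision)
611 → bucket 0
49 → bucket 10 (collision)
36 → bucket 10 (collision)
431 → bucket 2
Final buckets:
0: 611
1: .
2: 431
3: .
4: .
5: .
6: .
7: .
8: .
9: 698
10: 322 -> 491 -> 413 -> 49 -> 36
11: .
12: .

4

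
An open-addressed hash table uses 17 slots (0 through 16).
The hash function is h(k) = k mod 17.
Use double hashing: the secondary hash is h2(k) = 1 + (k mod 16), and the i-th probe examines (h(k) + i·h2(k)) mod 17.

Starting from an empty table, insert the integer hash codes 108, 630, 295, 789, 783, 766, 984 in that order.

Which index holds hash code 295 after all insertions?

14

108 hashes to 6; slot 6 is free → place at 6.
630 hashes to 1; slot 1 is free → place at 1.
295 hashes to 6, h2=8; 6 taken → place at 14.
789 hashes to 7; slot 7 is free → place at 7.
783 hashes to 1, h2=16; 1 taken → place at 0.
766 hashes to 1, h2=15; 1 taken → place at 16.
984 hashes to 15; slot 15 is free → place at 15.
Table: [783, 630, ., ., ., ., 108, 789, ., ., ., ., ., ., 295, 984, 766]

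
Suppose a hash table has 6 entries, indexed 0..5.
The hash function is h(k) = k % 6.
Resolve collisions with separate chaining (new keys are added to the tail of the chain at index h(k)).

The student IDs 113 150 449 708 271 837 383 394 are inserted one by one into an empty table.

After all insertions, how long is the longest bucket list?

3

Insert 113: h=5, bucket 5 empty -> new chain.
Insert 150: h=0, bucket 0 empty -> new chain.
Insert 449: h=5, bucket 5 nonempty -> append to chain.
Insert 708: h=0, bucket 0 nonempty -> append to chain.
Insert 271: h=1, bucket 1 empty -> new chain.
Insert 837: h=3, bucket 3 empty -> new chain.
Insert 383: h=5, bucket 5 nonempty -> append to chain.
Insert 394: h=4, bucket 4 empty -> new chain.
Final buckets:
0: 150 -> 708
1: 271
2: —
3: 837
4: 394
5: 113 -> 449 -> 383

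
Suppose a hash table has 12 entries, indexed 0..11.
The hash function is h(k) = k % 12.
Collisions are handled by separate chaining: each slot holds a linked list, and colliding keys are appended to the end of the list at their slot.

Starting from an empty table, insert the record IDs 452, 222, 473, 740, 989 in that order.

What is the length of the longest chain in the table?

452 → bucket 8
222 → bucket 6
473 → bucket 5
740 → bucket 8 (collision)
989 → bucket 5 (collision)
Final buckets:
0: .
1: .
2: .
3: .
4: .
5: 473 -> 989
6: 222
7: .
8: 452 -> 740
9: .
10: .
11: .

2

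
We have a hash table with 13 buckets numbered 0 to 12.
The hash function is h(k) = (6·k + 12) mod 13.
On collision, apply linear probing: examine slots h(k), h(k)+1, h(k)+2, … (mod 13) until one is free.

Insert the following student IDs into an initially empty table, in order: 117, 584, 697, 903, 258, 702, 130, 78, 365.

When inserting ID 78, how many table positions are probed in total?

5

117: h=12 → slot 12
584: h=6 → slot 6
697: h=8 → slot 8
903: h=9 → slot 9
258: h=0 → slot 0
702: h=12, probe 12,0,1 → slot 1
130: h=12, probe 12,0,1,2 → slot 2
78: h=12, probe 12,0,1,2,3 → slot 3
365: h=5 → slot 5
Table: [258, 702, 130, 78, -, 365, 584, -, 697, 903, -, -, 117]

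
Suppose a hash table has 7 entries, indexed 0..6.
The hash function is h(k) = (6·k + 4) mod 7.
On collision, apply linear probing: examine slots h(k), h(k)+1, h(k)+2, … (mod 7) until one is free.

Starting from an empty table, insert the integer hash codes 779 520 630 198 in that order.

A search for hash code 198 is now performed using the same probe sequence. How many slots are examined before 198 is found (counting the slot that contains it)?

4

779 hashes to 2; slot 2 is free => place at 2.
520 hashes to 2; 2 taken => place at 3.
630 hashes to 4; slot 4 is free => place at 4.
198 hashes to 2; 2,3,4 taken => place at 5.
Table: [—, —, 779, 520, 630, 198, —]
Lookup 198: h=2, probe 2,3,4,5 → found at 5.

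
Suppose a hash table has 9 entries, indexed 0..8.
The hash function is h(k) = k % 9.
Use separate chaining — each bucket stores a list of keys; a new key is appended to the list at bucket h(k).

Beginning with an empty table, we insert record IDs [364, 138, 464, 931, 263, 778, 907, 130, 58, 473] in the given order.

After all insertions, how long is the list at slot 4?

Insert 364: h=4, bucket 4 empty -> new chain.
Insert 138: h=3, bucket 3 empty -> new chain.
Insert 464: h=5, bucket 5 empty -> new chain.
Insert 931: h=4, bucket 4 nonempty -> append to chain.
Insert 263: h=2, bucket 2 empty -> new chain.
Insert 778: h=4, bucket 4 nonempty -> append to chain.
Insert 907: h=7, bucket 7 empty -> new chain.
Insert 130: h=4, bucket 4 nonempty -> append to chain.
Insert 58: h=4, bucket 4 nonempty -> append to chain.
Insert 473: h=5, bucket 5 nonempty -> append to chain.
Final buckets:
0: .
1: .
2: 263
3: 138
4: 364 -> 931 -> 778 -> 130 -> 58
5: 464 -> 473
6: .
7: 907
8: .

5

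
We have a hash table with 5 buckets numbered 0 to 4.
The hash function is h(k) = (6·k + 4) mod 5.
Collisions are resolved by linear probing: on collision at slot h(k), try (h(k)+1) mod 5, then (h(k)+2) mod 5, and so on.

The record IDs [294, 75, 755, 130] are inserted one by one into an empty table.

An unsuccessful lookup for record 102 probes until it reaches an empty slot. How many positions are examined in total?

2

294 hashes to 3; slot 3 is free → place at 3.
75 hashes to 4; slot 4 is free → place at 4.
755 hashes to 4; 4 taken → place at 0.
130 hashes to 4; 4,0 taken → place at 1.
Table: [755, 130, _, 294, 75]
Lookup 102: h=1, probe 1,2 → slot 2 empty, not found.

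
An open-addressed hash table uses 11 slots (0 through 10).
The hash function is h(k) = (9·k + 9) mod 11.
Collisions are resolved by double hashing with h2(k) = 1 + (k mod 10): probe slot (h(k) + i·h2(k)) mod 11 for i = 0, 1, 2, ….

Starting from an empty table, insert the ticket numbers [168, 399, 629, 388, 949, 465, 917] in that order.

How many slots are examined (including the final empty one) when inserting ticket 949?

Insert 168: h=3, slot 3 empty -> index 3.
Insert 399: h=3, h2=10, slot 3 occupied -> index 2.
Insert 629: h=5, slot 5 empty -> index 5.
Insert 388: h=3, h2=9, slot 3 occupied -> index 1.
Insert 949: h=3, h2=10, slots 3,2,1 occupied -> index 0.
Insert 465: h=3, h2=6, slot 3 occupied -> index 9.
Insert 917: h=1, h2=8, slots 1,9 occupied -> index 6.
Table: [949, 388, 399, 168, ., 629, 917, ., ., 465, .]

4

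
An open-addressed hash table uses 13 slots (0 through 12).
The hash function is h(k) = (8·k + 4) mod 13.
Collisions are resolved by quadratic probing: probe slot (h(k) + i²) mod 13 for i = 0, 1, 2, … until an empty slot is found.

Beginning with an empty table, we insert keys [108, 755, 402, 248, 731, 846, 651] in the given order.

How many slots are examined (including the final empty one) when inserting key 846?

108 hashes to 10; slot 10 is free → place at 10.
755 hashes to 12; slot 12 is free → place at 12.
402 hashes to 9; slot 9 is free → place at 9.
248 hashes to 12; 12 taken → place at 0.
731 hashes to 2; slot 2 is free → place at 2.
846 hashes to 12; 12,0 taken → place at 3.
651 hashes to 12; 12,0,3 taken → place at 8.
Table: [248, —, 731, 846, —, —, —, —, 651, 402, 108, —, 755]

3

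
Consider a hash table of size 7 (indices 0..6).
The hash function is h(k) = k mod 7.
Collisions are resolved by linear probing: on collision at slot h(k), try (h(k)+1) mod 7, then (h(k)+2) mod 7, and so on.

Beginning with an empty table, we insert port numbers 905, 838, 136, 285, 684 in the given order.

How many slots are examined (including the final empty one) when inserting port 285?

2

Insert 905: h=2, slot 2 empty => index 2.
Insert 838: h=5, slot 5 empty => index 5.
Insert 136: h=3, slot 3 empty => index 3.
Insert 285: h=5, slot 5 occupied => index 6.
Insert 684: h=5, slots 5,6 occupied => index 0.
Table: [684, ., 905, 136, ., 838, 285]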